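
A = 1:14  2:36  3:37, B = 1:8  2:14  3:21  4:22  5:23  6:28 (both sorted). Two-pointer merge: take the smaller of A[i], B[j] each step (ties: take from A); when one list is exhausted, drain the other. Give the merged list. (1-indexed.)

[8, 14, 14, 21, 22, 23, 28, 36, 37]

i=1 j=1: A[i]=14>B[j]=8 take 8, j++
i=1 j=2: A[i]=14<=B[j]=14 take 14, i++
i=2 j=2: A[i]=36>B[j]=14 take 14, j++
i=2 j=3: A[i]=36>B[j]=21 take 21, j++
i=2 j=4: A[i]=36>B[j]=22 take 22, j++
i=2 j=5: A[i]=36>B[j]=23 take 23, j++
i=2 j=6: A[i]=36>B[j]=28 take 28, j++
i=2 j=7: B done, take A[i]=36, i++
i=3 j=7: B done, take A[i]=37, i++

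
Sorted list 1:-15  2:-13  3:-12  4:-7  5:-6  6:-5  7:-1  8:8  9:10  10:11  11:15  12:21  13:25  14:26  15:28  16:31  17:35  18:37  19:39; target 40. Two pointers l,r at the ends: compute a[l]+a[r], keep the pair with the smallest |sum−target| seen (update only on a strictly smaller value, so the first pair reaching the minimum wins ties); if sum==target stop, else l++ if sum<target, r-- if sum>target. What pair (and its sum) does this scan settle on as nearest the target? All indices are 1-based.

pair (15, 25) with sum 40 (|Δ|=0)

[1,19] -15+39=24 d=16 * → l++
[2,19] -13+39=26 d=14 * → l++
[3,19] -12+39=27 d=13 * → l++
[4,19] -7+39=32 d=8 * → l++
[5,19] -6+39=33 d=7 * → l++
[6,19] -5+39=34 d=6 * → l++
[7,19] -1+39=38 d=2 * → l++
[8,19] 8+39=47 d=7 → r--
[8,18] 8+37=45 d=5 → r--
[8,17] 8+35=43 d=3 → r--
[8,16] 8+31=39 d=1 * → l++
[9,16] 10+31=41 d=1 → r--
[9,15] 10+28=38 d=2 → l++
[10,15] 11+28=39 d=1 → l++
[11,15] 15+28=43 d=3 → r--
[11,14] 15+26=41 d=1 → r--
[11,13] 15+25=40 d=0 * → stop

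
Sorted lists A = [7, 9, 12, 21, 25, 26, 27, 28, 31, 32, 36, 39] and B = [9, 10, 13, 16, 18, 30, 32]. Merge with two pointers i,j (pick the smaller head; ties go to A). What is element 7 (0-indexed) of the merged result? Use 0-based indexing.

[i=0,j=0] A[i]=7<=B[j]=9 take 7 → i++
[i=1,j=0] A[i]=9<=B[j]=9 take 9 → i++
[i=2,j=0] A[i]=12>B[j]=9 take 9 → j++
[i=2,j=1] A[i]=12>B[j]=10 take 10 → j++
[i=2,j=2] A[i]=12<=B[j]=13 take 12 → i++
[i=3,j=2] A[i]=21>B[j]=13 take 13 → j++
[i=3,j=3] A[i]=21>B[j]=16 take 16 → j++
[i=3,j=4] A[i]=21>B[j]=18 take 18 → j++
[i=3,j=5] A[i]=21<=B[j]=30 take 21 → i++
[i=4,j=5] A[i]=25<=B[j]=30 take 25 → i++
[i=5,j=5] A[i]=26<=B[j]=30 take 26 → i++
[i=6,j=5] A[i]=27<=B[j]=30 take 27 → i++
[i=7,j=5] A[i]=28<=B[j]=30 take 28 → i++
[i=8,j=5] A[i]=31>B[j]=30 take 30 → j++
[i=8,j=6] A[i]=31<=B[j]=32 take 31 → i++
[i=9,j=6] A[i]=32<=B[j]=32 take 32 → i++
[i=10,j=6] A[i]=36>B[j]=32 take 32 → j++
[i=10,j=7] B done, take A[i]=36 → i++
[i=11,j=7] B done, take A[i]=39 → i++

merged[7] = 18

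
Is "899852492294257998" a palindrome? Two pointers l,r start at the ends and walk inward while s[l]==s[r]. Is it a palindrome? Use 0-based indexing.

l=0 r=17: '8'=='8', l++,r--
l=1 r=16: '9'=='9', l++,r--
l=2 r=15: '9'=='9', l++,r--
l=3 r=14: '8'!='7', stop

not a palindrome (mismatch at 3,14)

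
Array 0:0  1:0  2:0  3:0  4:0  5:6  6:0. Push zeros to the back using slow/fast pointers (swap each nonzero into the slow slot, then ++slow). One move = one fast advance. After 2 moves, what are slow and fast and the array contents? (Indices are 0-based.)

slow=0 fast=0: a[fast]=0, fast++
slow=0 fast=1: a[fast]=0, fast++

slow=0, fast=2, a=[0, 0, 0, 0, 0, 6, 0]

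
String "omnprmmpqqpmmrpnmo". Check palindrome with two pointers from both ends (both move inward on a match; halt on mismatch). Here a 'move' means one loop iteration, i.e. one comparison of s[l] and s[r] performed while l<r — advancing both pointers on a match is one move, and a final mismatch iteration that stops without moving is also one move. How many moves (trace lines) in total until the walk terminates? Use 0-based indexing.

l=0 r=17: 'o'=='o', l++,r--
l=1 r=16: 'm'=='m', l++,r--
l=2 r=15: 'n'=='n', l++,r--
l=3 r=14: 'p'=='p', l++,r--
l=4 r=13: 'r'=='r', l++,r--
l=5 r=12: 'm'=='m', l++,r--
l=6 r=11: 'm'=='m', l++,r--
l=7 r=10: 'p'=='p', l++,r--
l=8 r=9: 'q'=='q', l++,r--

9 moves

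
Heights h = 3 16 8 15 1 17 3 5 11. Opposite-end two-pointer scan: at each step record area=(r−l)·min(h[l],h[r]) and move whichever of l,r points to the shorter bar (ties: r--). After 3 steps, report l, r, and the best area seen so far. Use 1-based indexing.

l=1 r=9: min(3,11)*8=24 best=24 *, l++
l=2 r=9: min(16,11)*7=77 best=77 *, r--
l=2 r=8: min(16,5)*6=30 best=77, r--

l=2, r=7, best area=77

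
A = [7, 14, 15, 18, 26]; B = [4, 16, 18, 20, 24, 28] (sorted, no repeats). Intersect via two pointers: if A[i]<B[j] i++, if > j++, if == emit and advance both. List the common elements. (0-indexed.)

i=0 j=0: 7>4, j++
i=0 j=1: 7<16, i++
i=1 j=1: 14<16, i++
i=2 j=1: 15<16, i++
i=3 j=1: 18>16, j++
i=3 j=2: 18==18 emit, i++,j++
i=4 j=3: 26>20, j++
i=4 j=4: 26>24, j++
i=4 j=5: 26<28, i++

intersection = [18]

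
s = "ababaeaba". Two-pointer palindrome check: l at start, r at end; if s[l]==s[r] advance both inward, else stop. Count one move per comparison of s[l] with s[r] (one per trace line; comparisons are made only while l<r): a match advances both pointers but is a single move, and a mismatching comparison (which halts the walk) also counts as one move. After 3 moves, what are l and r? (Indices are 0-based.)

[0,8] 'a'=='a' → l++,r--
[1,7] 'b'=='b' → l++,r--
[2,6] 'a'=='a' → l++,r--

l=3, r=5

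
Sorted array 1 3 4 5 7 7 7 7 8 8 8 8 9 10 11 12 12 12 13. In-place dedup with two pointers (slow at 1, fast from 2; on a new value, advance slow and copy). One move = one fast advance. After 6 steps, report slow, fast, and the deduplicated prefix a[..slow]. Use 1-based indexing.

(s=1,f=2) a[fast]=3≠a[slow]=1 write a[2]=3 → slow++,fast++
(s=2,f=3) a[fast]=4≠a[slow]=3 write a[3]=4 → slow++,fast++
(s=3,f=4) a[fast]=5≠a[slow]=4 write a[4]=5 → slow++,fast++
(s=4,f=5) a[fast]=7≠a[slow]=5 write a[5]=7 → slow++,fast++
(s=5,f=6) a[fast]=7=a[slow] dup → fast++
(s=5,f=7) a[fast]=7=a[slow] dup → fast++

slow=5, fast=8, prefix=[1, 3, 4, 5, 7]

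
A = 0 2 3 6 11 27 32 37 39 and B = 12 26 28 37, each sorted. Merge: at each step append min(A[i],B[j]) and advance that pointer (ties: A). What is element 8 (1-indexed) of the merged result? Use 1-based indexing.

merged[8] = 27

[i=1,j=1] A[i]=0<=B[j]=12 take 0 → i++
[i=2,j=1] A[i]=2<=B[j]=12 take 2 → i++
[i=3,j=1] A[i]=3<=B[j]=12 take 3 → i++
[i=4,j=1] A[i]=6<=B[j]=12 take 6 → i++
[i=5,j=1] A[i]=11<=B[j]=12 take 11 → i++
[i=6,j=1] A[i]=27>B[j]=12 take 12 → j++
[i=6,j=2] A[i]=27>B[j]=26 take 26 → j++
[i=6,j=3] A[i]=27<=B[j]=28 take 27 → i++
[i=7,j=3] A[i]=32>B[j]=28 take 28 → j++
[i=7,j=4] A[i]=32<=B[j]=37 take 32 → i++
[i=8,j=4] A[i]=37<=B[j]=37 take 37 → i++
[i=9,j=4] A[i]=39>B[j]=37 take 37 → j++
[i=9,j=5] B done, take A[i]=39 → i++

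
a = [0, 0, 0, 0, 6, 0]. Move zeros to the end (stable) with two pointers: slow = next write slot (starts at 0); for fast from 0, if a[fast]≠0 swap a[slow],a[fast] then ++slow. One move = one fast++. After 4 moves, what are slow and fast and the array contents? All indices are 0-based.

slow=0, fast=4, a=[0, 0, 0, 0, 6, 0]

slow=0 fast=0: a[fast]=0, fast++
slow=0 fast=1: a[fast]=0, fast++
slow=0 fast=2: a[fast]=0, fast++
slow=0 fast=3: a[fast]=0, fast++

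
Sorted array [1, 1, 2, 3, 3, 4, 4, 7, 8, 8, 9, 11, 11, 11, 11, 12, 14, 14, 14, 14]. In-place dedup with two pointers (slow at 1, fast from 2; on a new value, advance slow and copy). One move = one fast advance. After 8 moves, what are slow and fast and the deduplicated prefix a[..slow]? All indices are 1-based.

slow=6, fast=10, prefix=[1, 2, 3, 4, 7, 8]

(s=1,f=2) a[fast]=1=a[slow] dup → fast++
(s=1,f=3) a[fast]=2≠a[slow]=1 write a[2]=2 → slow++,fast++
(s=2,f=4) a[fast]=3≠a[slow]=2 write a[3]=3 → slow++,fast++
(s=3,f=5) a[fast]=3=a[slow] dup → fast++
(s=3,f=6) a[fast]=4≠a[slow]=3 write a[4]=4 → slow++,fast++
(s=4,f=7) a[fast]=4=a[slow] dup → fast++
(s=4,f=8) a[fast]=7≠a[slow]=4 write a[5]=7 → slow++,fast++
(s=5,f=9) a[fast]=8≠a[slow]=7 write a[6]=8 → slow++,fast++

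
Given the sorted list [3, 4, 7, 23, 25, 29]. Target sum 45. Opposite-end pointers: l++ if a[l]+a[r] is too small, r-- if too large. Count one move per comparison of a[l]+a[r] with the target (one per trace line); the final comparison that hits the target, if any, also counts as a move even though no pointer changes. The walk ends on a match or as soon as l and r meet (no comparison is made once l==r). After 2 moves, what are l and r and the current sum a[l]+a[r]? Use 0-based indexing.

[0,5] 3+29=32 <45 → l++
[1,5] 4+29=33 <45 → l++

l=2, r=5, sum=36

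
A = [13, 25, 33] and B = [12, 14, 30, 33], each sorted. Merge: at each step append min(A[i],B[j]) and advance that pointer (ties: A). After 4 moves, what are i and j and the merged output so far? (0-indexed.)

[i=0,j=0] A[i]=13>B[j]=12 take 12 → j++
[i=0,j=1] A[i]=13<=B[j]=14 take 13 → i++
[i=1,j=1] A[i]=25>B[j]=14 take 14 → j++
[i=1,j=2] A[i]=25<=B[j]=30 take 25 → i++

i=2, j=2, merged so far=[12, 13, 14, 25]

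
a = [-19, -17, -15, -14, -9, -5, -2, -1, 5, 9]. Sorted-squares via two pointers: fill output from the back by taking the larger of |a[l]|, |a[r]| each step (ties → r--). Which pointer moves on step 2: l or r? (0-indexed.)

l=0 r=9: |-19|>|9| out[9]=361, l++
l=1 r=9: |-17|>|9| out[8]=289, l++

l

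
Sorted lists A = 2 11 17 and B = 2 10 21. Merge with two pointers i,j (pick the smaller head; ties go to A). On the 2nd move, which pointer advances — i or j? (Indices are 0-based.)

i=0 j=0: A[i]=2<=B[j]=2 take 2, i++
i=1 j=0: A[i]=11>B[j]=2 take 2, j++

j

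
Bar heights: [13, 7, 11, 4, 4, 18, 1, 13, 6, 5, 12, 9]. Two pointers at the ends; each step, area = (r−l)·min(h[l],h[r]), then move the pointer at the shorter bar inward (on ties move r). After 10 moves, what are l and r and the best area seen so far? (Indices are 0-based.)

l=4, r=5, best area=120

[0,11] min(13,9)*11=99 best=99 * → r--
[0,10] min(13,12)*10=120 best=120 * → r--
[0,9] min(13,5)*9=45 best=120 → r--
[0,8] min(13,6)*8=48 best=120 → r--
[0,7] min(13,13)*7=91 best=120 → r--
[0,6] min(13,1)*6=6 best=120 → r--
[0,5] min(13,18)*5=65 best=120 → l++
[1,5] min(7,18)*4=28 best=120 → l++
[2,5] min(11,18)*3=33 best=120 → l++
[3,5] min(4,18)*2=8 best=120 → l++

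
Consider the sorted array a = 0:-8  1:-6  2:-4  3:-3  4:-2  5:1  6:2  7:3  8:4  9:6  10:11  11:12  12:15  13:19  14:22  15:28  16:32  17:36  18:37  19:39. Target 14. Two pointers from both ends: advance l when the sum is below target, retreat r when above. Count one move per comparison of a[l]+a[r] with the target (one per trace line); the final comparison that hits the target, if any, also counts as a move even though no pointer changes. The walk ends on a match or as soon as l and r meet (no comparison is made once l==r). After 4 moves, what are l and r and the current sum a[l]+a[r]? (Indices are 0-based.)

l=0 r=19: -8+39=31 >14, r--
l=0 r=18: -8+37=29 >14, r--
l=0 r=17: -8+36=28 >14, r--
l=0 r=16: -8+32=24 >14, r--

l=0, r=15, sum=20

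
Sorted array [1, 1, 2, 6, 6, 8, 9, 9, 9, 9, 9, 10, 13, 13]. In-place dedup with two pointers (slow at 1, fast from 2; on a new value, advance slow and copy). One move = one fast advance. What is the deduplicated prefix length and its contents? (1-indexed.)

length 7; prefix = [1, 2, 6, 8, 9, 10, 13]

(s=1,f=2) a[fast]=1=a[slow] dup → fast++
(s=1,f=3) a[fast]=2≠a[slow]=1 write a[2]=2 → slow++,fast++
(s=2,f=4) a[fast]=6≠a[slow]=2 write a[3]=6 → slow++,fast++
(s=3,f=5) a[fast]=6=a[slow] dup → fast++
(s=3,f=6) a[fast]=8≠a[slow]=6 write a[4]=8 → slow++,fast++
(s=4,f=7) a[fast]=9≠a[slow]=8 write a[5]=9 → slow++,fast++
(s=5,f=8) a[fast]=9=a[slow] dup → fast++
(s=5,f=9) a[fast]=9=a[slow] dup → fast++
(s=5,f=10) a[fast]=9=a[slow] dup → fast++
(s=5,f=11) a[fast]=9=a[slow] dup → fast++
(s=5,f=12) a[fast]=10≠a[slow]=9 write a[6]=10 → slow++,fast++
(s=6,f=13) a[fast]=13≠a[slow]=10 write a[7]=13 → slow++,fast++
(s=7,f=14) a[fast]=13=a[slow] dup → fast++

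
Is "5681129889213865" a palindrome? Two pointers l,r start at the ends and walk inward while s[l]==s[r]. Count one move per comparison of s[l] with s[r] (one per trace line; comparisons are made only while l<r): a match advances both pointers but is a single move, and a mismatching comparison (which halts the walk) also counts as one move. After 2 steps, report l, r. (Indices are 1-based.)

l=3, r=14

[1,16] '5'=='5' → l++,r--
[2,15] '6'=='6' → l++,r--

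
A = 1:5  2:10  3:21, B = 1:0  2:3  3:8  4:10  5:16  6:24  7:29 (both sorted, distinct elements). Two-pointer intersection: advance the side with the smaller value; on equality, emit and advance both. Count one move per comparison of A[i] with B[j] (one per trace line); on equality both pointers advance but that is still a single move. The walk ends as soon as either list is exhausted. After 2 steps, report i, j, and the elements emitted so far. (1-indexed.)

i=1 j=1: 5>0, j++
i=1 j=2: 5>3, j++

i=1, j=3, emitted=[]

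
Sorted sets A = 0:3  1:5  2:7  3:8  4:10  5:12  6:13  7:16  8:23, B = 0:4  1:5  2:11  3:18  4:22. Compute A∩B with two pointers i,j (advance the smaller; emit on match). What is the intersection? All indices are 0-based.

intersection = [5]

[i=0,j=0] 3<4 → i++
[i=1,j=0] 5>4 → j++
[i=1,j=1] 5==5 emit → i++,j++
[i=2,j=2] 7<11 → i++
[i=3,j=2] 8<11 → i++
[i=4,j=2] 10<11 → i++
[i=5,j=2] 12>11 → j++
[i=5,j=3] 12<18 → i++
[i=6,j=3] 13<18 → i++
[i=7,j=3] 16<18 → i++
[i=8,j=3] 23>18 → j++
[i=8,j=4] 23>22 → j++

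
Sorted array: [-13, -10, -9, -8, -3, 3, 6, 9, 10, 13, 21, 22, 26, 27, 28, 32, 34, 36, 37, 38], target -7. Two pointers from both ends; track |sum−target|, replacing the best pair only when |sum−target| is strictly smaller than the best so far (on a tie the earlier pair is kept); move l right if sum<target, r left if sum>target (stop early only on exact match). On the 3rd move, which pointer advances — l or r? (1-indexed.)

r

[1,20] -13+38=25 d=32 * → r--
[1,19] -13+37=24 d=31 * → r--
[1,18] -13+36=23 d=30 * → r--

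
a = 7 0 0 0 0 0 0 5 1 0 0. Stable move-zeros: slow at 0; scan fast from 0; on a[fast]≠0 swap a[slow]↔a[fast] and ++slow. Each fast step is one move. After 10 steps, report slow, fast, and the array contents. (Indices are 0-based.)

slow=3, fast=10, a=[7, 5, 1, 0, 0, 0, 0, 0, 0, 0, 0]

(s=0,f=0) a[fast]=7≠0 swap→a[0]=7 → slow++,fast++
(s=1,f=1) a[fast]=0 → fast++
(s=1,f=2) a[fast]=0 → fast++
(s=1,f=3) a[fast]=0 → fast++
(s=1,f=4) a[fast]=0 → fast++
(s=1,f=5) a[fast]=0 → fast++
(s=1,f=6) a[fast]=0 → fast++
(s=1,f=7) a[fast]=5≠0 swap→a[1]=5 → slow++,fast++
(s=2,f=8) a[fast]=1≠0 swap→a[2]=1 → slow++,fast++
(s=3,f=9) a[fast]=0 → fast++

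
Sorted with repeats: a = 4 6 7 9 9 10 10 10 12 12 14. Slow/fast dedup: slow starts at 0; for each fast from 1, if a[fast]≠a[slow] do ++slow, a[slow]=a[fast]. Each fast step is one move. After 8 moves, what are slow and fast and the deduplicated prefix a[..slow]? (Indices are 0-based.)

slow=5, fast=9, prefix=[4, 6, 7, 9, 10, 12]

(s=0,f=1) a[fast]=6≠a[slow]=4 write a[1]=6 → slow++,fast++
(s=1,f=2) a[fast]=7≠a[slow]=6 write a[2]=7 → slow++,fast++
(s=2,f=3) a[fast]=9≠a[slow]=7 write a[3]=9 → slow++,fast++
(s=3,f=4) a[fast]=9=a[slow] dup → fast++
(s=3,f=5) a[fast]=10≠a[slow]=9 write a[4]=10 → slow++,fast++
(s=4,f=6) a[fast]=10=a[slow] dup → fast++
(s=4,f=7) a[fast]=10=a[slow] dup → fast++
(s=4,f=8) a[fast]=12≠a[slow]=10 write a[5]=12 → slow++,fast++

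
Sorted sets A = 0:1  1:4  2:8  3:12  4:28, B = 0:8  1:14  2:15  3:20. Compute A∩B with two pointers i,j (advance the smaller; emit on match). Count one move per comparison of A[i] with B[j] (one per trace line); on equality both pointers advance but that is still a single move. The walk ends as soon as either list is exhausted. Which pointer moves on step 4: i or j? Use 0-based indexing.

i

[i=0,j=0] 1<8 → i++
[i=1,j=0] 4<8 → i++
[i=2,j=0] 8==8 emit → i++,j++
[i=3,j=1] 12<14 → i++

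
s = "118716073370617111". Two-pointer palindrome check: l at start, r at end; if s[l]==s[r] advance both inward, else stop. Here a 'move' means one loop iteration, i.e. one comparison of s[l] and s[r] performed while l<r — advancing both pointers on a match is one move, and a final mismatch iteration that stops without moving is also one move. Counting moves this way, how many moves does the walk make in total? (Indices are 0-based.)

[0,17] '1'=='1' → l++,r--
[1,16] '1'=='1' → l++,r--
[2,15] '8'!='1' → stop

3 moves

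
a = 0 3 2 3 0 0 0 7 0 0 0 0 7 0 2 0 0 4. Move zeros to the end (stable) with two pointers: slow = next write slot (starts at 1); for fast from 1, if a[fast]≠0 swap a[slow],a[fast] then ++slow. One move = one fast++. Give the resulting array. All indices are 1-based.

(s=1,f=1) a[fast]=0 → fast++
(s=1,f=2) a[fast]=3≠0 swap→a[1]=3 → slow++,fast++
(s=2,f=3) a[fast]=2≠0 swap→a[2]=2 → slow++,fast++
(s=3,f=4) a[fast]=3≠0 swap→a[3]=3 → slow++,fast++
(s=4,f=5) a[fast]=0 → fast++
(s=4,f=6) a[fast]=0 → fast++
(s=4,f=7) a[fast]=0 → fast++
(s=4,f=8) a[fast]=7≠0 swap→a[4]=7 → slow++,fast++
(s=5,f=9) a[fast]=0 → fast++
(s=5,f=10) a[fast]=0 → fast++
(s=5,f=11) a[fast]=0 → fast++
(s=5,f=12) a[fast]=0 → fast++
(s=5,f=13) a[fast]=7≠0 swap→a[5]=7 → slow++,fast++
(s=6,f=14) a[fast]=0 → fast++
(s=6,f=15) a[fast]=2≠0 swap→a[6]=2 → slow++,fast++
(s=7,f=16) a[fast]=0 → fast++
(s=7,f=17) a[fast]=0 → fast++
(s=7,f=18) a[fast]=4≠0 swap→a[7]=4 → slow++,fast++

[3, 2, 3, 7, 7, 2, 4, 0, 0, 0, 0, 0, 0, 0, 0, 0, 0, 0]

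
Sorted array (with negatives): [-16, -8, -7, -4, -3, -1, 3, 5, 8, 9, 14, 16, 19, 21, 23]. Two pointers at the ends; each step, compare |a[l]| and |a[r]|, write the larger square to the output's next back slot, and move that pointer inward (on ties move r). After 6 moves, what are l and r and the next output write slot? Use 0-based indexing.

l=0 r=14: |-16|<=|23| out[14]=529, r--
l=0 r=13: |-16|<=|21| out[13]=441, r--
l=0 r=12: |-16|<=|19| out[12]=361, r--
l=0 r=11: |-16|<=|16| out[11]=256, r--
l=0 r=10: |-16|>|14| out[10]=256, l++
l=1 r=10: |-8|<=|14| out[9]=196, r--

l=1, r=9, next write slot=8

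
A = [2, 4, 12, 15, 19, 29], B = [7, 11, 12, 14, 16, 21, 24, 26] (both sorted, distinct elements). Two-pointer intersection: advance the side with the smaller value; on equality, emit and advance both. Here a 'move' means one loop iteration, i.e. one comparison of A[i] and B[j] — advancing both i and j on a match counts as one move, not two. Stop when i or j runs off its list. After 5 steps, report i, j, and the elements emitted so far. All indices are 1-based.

[i=1,j=1] 2<7 → i++
[i=2,j=1] 4<7 → i++
[i=3,j=1] 12>7 → j++
[i=3,j=2] 12>11 → j++
[i=3,j=3] 12==12 emit → i++,j++

i=4, j=4, emitted=[12]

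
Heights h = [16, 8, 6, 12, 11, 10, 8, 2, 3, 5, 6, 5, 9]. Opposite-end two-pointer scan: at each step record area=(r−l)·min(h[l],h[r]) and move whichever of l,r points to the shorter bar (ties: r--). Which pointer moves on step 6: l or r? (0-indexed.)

r

l=0 r=12: min(16,9)*12=108 best=108 *, r--
l=0 r=11: min(16,5)*11=55 best=108, r--
l=0 r=10: min(16,6)*10=60 best=108, r--
l=0 r=9: min(16,5)*9=45 best=108, r--
l=0 r=8: min(16,3)*8=24 best=108, r--
l=0 r=7: min(16,2)*7=14 best=108, r--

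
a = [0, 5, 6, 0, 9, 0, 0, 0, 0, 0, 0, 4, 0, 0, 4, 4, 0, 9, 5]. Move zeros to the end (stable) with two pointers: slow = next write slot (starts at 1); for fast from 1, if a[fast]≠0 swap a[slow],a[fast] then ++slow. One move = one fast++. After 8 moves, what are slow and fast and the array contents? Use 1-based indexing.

slow=4, fast=9, a=[5, 6, 9, 0, 0, 0, 0, 0, 0, 0, 0, 4, 0, 0, 4, 4, 0, 9, 5]

(s=1,f=1) a[fast]=0 → fast++
(s=1,f=2) a[fast]=5≠0 swap→a[1]=5 → slow++,fast++
(s=2,f=3) a[fast]=6≠0 swap→a[2]=6 → slow++,fast++
(s=3,f=4) a[fast]=0 → fast++
(s=3,f=5) a[fast]=9≠0 swap→a[3]=9 → slow++,fast++
(s=4,f=6) a[fast]=0 → fast++
(s=4,f=7) a[fast]=0 → fast++
(s=4,f=8) a[fast]=0 → fast++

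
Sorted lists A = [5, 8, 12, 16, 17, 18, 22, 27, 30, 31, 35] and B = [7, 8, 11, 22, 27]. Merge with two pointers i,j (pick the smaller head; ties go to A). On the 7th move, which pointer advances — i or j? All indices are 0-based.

i

[i=0,j=0] A[i]=5<=B[j]=7 take 5 → i++
[i=1,j=0] A[i]=8>B[j]=7 take 7 → j++
[i=1,j=1] A[i]=8<=B[j]=8 take 8 → i++
[i=2,j=1] A[i]=12>B[j]=8 take 8 → j++
[i=2,j=2] A[i]=12>B[j]=11 take 11 → j++
[i=2,j=3] A[i]=12<=B[j]=22 take 12 → i++
[i=3,j=3] A[i]=16<=B[j]=22 take 16 → i++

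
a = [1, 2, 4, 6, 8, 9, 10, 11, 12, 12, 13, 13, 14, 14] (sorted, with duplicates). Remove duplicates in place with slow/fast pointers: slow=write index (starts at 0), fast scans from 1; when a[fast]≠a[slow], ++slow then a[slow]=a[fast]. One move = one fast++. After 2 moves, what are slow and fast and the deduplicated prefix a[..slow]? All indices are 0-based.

slow=0 fast=1: a[fast]=2≠a[slow]=1 write a[1]=2, slow++,fast++
slow=1 fast=2: a[fast]=4≠a[slow]=2 write a[2]=4, slow++,fast++

slow=2, fast=3, prefix=[1, 2, 4]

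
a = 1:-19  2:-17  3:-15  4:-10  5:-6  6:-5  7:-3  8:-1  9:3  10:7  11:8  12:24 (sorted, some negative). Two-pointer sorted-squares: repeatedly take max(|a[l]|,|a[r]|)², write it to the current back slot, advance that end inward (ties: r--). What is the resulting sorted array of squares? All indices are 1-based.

l=1 r=12: |-19|<=|24| out[12]=576, r--
l=1 r=11: |-19|>|8| out[11]=361, l++
l=2 r=11: |-17|>|8| out[10]=289, l++
l=3 r=11: |-15|>|8| out[9]=225, l++
l=4 r=11: |-10|>|8| out[8]=100, l++
l=5 r=11: |-6|<=|8| out[7]=64, r--
l=5 r=10: |-6|<=|7| out[6]=49, r--
l=5 r=9: |-6|>|3| out[5]=36, l++
l=6 r=9: |-5|>|3| out[4]=25, l++
l=7 r=9: |-3|<=|3| out[3]=9, r--
l=7 r=8: |-3|>|-1| out[2]=9, l++
l=8 r=8: |-1|<=|-1| out[1]=1, r--

[1, 9, 9, 25, 36, 49, 64, 100, 225, 289, 361, 576]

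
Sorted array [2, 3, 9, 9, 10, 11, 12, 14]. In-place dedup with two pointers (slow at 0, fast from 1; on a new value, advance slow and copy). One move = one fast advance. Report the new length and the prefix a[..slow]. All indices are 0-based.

length 7; prefix = [2, 3, 9, 10, 11, 12, 14]

(s=0,f=1) a[fast]=3≠a[slow]=2 write a[1]=3 → slow++,fast++
(s=1,f=2) a[fast]=9≠a[slow]=3 write a[2]=9 → slow++,fast++
(s=2,f=3) a[fast]=9=a[slow] dup → fast++
(s=2,f=4) a[fast]=10≠a[slow]=9 write a[3]=10 → slow++,fast++
(s=3,f=5) a[fast]=11≠a[slow]=10 write a[4]=11 → slow++,fast++
(s=4,f=6) a[fast]=12≠a[slow]=11 write a[5]=12 → slow++,fast++
(s=5,f=7) a[fast]=14≠a[slow]=12 write a[6]=14 → slow++,fast++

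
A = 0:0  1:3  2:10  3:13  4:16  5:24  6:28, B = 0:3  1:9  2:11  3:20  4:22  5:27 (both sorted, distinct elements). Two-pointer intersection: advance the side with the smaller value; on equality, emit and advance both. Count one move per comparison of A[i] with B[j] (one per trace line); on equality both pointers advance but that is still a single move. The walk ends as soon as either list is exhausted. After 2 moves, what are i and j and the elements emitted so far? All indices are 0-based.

i=2, j=1, emitted=[3]

i=0 j=0: 0<3, i++
i=1 j=0: 3==3 emit, i++,j++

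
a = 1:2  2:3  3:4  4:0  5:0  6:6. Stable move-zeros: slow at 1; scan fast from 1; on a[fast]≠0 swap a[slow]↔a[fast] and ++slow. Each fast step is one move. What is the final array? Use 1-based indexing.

(s=1,f=1) a[fast]=2≠0 swap→a[1]=2 → slow++,fast++
(s=2,f=2) a[fast]=3≠0 swap→a[2]=3 → slow++,fast++
(s=3,f=3) a[fast]=4≠0 swap→a[3]=4 → slow++,fast++
(s=4,f=4) a[fast]=0 → fast++
(s=4,f=5) a[fast]=0 → fast++
(s=4,f=6) a[fast]=6≠0 swap→a[4]=6 → slow++,fast++

[2, 3, 4, 6, 0, 0]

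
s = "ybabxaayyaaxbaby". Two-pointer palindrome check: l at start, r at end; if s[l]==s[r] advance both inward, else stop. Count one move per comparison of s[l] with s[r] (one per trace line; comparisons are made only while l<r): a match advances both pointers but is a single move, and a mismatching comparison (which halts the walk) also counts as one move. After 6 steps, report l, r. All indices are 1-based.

l=1 r=16: 'y'=='y', l++,r--
l=2 r=15: 'b'=='b', l++,r--
l=3 r=14: 'a'=='a', l++,r--
l=4 r=13: 'b'=='b', l++,r--
l=5 r=12: 'x'=='x', l++,r--
l=6 r=11: 'a'=='a', l++,r--

l=7, r=10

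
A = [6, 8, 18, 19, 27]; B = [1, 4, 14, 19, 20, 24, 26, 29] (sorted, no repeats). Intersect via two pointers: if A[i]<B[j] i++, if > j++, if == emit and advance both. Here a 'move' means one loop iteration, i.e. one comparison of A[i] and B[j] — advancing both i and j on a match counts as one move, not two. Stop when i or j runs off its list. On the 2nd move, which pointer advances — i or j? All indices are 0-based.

j

[i=0,j=0] 6>1 → j++
[i=0,j=1] 6>4 → j++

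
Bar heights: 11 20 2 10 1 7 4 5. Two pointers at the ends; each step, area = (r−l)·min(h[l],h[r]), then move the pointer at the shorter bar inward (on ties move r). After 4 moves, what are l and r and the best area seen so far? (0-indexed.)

l=0, r=3, best area=35

[0,7] min(11,5)*7=35 best=35 * → r--
[0,6] min(11,4)*6=24 best=35 → r--
[0,5] min(11,7)*5=35 best=35 → r--
[0,4] min(11,1)*4=4 best=35 → r--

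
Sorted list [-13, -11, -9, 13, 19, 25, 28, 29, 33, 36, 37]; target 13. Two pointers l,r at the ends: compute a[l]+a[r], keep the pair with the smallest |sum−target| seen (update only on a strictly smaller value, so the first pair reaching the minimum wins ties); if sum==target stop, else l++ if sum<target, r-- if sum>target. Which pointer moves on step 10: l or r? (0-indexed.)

[0,10] -13+37=24 d=11 * → r--
[0,9] -13+36=23 d=10 * → r--
[0,8] -13+33=20 d=7 * → r--
[0,7] -13+29=16 d=3 * → r--
[0,6] -13+28=15 d=2 * → r--
[0,5] -13+25=12 d=1 * → l++
[1,5] -11+25=14 d=1 → r--
[1,4] -11+19=8 d=5 → l++
[2,4] -9+19=10 d=3 → l++
[3,4] 13+19=32 d=19 → r--

r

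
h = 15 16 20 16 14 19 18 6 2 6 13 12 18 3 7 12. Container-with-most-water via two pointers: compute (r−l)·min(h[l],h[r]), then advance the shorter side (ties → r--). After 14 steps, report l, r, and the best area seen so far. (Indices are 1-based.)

l=3, r=4, best area=180

l=1 r=16: min(15,12)*15=180 best=180 *, r--
l=1 r=15: min(15,7)*14=98 best=180, r--
l=1 r=14: min(15,3)*13=39 best=180, r--
l=1 r=13: min(15,18)*12=180 best=180, l++
l=2 r=13: min(16,18)*11=176 best=180, l++
l=3 r=13: min(20,18)*10=180 best=180, r--
l=3 r=12: min(20,12)*9=108 best=180, r--
l=3 r=11: min(20,13)*8=104 best=180, r--
l=3 r=10: min(20,6)*7=42 best=180, r--
l=3 r=9: min(20,2)*6=12 best=180, r--
l=3 r=8: min(20,6)*5=30 best=180, r--
l=3 r=7: min(20,18)*4=72 best=180, r--
l=3 r=6: min(20,19)*3=57 best=180, r--
l=3 r=5: min(20,14)*2=28 best=180, r--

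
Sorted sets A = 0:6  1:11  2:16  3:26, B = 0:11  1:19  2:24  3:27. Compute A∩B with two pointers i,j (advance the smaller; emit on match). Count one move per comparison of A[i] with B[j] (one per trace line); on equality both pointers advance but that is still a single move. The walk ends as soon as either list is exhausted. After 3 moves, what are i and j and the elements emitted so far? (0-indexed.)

i=3, j=1, emitted=[11]

[i=0,j=0] 6<11 → i++
[i=1,j=0] 11==11 emit → i++,j++
[i=2,j=1] 16<19 → i++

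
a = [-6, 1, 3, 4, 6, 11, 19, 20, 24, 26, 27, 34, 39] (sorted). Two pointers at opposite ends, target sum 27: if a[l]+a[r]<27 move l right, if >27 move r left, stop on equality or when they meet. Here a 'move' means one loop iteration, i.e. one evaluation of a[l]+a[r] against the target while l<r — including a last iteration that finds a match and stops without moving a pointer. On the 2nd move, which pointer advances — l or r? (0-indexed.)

r

[0,12] -6+39=33 >27 → r--
[0,11] -6+34=28 >27 → r--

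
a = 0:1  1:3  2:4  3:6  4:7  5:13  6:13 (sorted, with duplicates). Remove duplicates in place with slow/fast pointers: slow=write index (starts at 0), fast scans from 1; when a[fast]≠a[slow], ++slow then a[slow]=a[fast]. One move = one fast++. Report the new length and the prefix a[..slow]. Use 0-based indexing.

(s=0,f=1) a[fast]=3≠a[slow]=1 write a[1]=3 → slow++,fast++
(s=1,f=2) a[fast]=4≠a[slow]=3 write a[2]=4 → slow++,fast++
(s=2,f=3) a[fast]=6≠a[slow]=4 write a[3]=6 → slow++,fast++
(s=3,f=4) a[fast]=7≠a[slow]=6 write a[4]=7 → slow++,fast++
(s=4,f=5) a[fast]=13≠a[slow]=7 write a[5]=13 → slow++,fast++
(s=5,f=6) a[fast]=13=a[slow] dup → fast++

length 6; prefix = [1, 3, 4, 6, 7, 13]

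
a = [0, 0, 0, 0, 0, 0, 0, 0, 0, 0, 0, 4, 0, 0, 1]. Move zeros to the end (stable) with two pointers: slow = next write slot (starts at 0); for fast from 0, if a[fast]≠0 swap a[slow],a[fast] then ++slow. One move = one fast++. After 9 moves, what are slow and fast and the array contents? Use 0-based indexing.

slow=0, fast=9, a=[0, 0, 0, 0, 0, 0, 0, 0, 0, 0, 0, 4, 0, 0, 1]

slow=0 fast=0: a[fast]=0, fast++
slow=0 fast=1: a[fast]=0, fast++
slow=0 fast=2: a[fast]=0, fast++
slow=0 fast=3: a[fast]=0, fast++
slow=0 fast=4: a[fast]=0, fast++
slow=0 fast=5: a[fast]=0, fast++
slow=0 fast=6: a[fast]=0, fast++
slow=0 fast=7: a[fast]=0, fast++
slow=0 fast=8: a[fast]=0, fast++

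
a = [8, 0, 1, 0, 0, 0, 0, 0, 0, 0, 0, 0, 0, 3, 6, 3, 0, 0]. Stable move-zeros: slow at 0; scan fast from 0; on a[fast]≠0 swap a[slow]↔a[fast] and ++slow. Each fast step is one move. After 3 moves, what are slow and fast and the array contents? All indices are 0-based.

slow=0 fast=0: a[fast]=8≠0 swap→a[0]=8, slow++,fast++
slow=1 fast=1: a[fast]=0, fast++
slow=1 fast=2: a[fast]=1≠0 swap→a[1]=1, slow++,fast++

slow=2, fast=3, a=[8, 1, 0, 0, 0, 0, 0, 0, 0, 0, 0, 0, 0, 3, 6, 3, 0, 0]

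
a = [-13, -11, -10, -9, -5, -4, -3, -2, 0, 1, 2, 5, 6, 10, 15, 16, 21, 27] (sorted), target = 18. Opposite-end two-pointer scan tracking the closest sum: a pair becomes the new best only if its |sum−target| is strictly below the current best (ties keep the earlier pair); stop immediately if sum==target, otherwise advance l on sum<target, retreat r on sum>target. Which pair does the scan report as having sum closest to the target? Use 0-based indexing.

pair (-9, 27) with sum 18 (|Δ|=0)

l=0 r=17: -13+27=14 d=4 *, l++
l=1 r=17: -11+27=16 d=2 *, l++
l=2 r=17: -10+27=17 d=1 *, l++
l=3 r=17: -9+27=18 d=0 *, stop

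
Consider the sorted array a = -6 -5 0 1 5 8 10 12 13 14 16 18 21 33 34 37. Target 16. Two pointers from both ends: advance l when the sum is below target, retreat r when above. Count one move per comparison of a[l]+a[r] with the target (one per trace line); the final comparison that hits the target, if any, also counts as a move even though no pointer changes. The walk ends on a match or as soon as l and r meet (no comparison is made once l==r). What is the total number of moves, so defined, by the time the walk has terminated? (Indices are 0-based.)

5 moves

l=0 r=15: -6+37=31 >16, r--
l=0 r=14: -6+34=28 >16, r--
l=0 r=13: -6+33=27 >16, r--
l=0 r=12: -6+21=15 <16, l++
l=1 r=12: -5+21=16, found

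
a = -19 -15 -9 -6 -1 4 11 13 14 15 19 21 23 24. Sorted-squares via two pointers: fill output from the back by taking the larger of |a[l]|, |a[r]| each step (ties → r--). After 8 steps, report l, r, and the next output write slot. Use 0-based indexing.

[0,13] |-19|<=|24| out[13]=576 → r--
[0,12] |-19|<=|23| out[12]=529 → r--
[0,11] |-19|<=|21| out[11]=441 → r--
[0,10] |-19|<=|19| out[10]=361 → r--
[0,9] |-19|>|15| out[9]=361 → l++
[1,9] |-15|<=|15| out[8]=225 → r--
[1,8] |-15|>|14| out[7]=225 → l++
[2,8] |-9|<=|14| out[6]=196 → r--

l=2, r=7, next write slot=5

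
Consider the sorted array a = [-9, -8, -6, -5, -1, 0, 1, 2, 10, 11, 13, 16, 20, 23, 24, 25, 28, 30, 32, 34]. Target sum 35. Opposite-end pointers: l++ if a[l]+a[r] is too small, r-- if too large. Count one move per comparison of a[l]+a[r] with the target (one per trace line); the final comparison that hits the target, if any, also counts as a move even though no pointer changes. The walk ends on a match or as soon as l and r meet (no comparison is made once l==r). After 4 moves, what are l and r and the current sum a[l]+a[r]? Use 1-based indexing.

[1,20] -9+34=25 <35 → l++
[2,20] -8+34=26 <35 → l++
[3,20] -6+34=28 <35 → l++
[4,20] -5+34=29 <35 → l++

l=5, r=20, sum=33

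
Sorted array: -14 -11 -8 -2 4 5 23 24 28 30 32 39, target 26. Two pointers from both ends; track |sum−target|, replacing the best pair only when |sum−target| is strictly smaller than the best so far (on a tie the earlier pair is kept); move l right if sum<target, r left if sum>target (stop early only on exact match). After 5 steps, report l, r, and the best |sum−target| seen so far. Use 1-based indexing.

l=1 r=12: -14+39=25 d=1 *, l++
l=2 r=12: -11+39=28 d=2, r--
l=2 r=11: -11+32=21 d=5, l++
l=3 r=11: -8+32=24 d=2, l++
l=4 r=11: -2+32=30 d=4, r--

l=4, r=10, best |Δ|=1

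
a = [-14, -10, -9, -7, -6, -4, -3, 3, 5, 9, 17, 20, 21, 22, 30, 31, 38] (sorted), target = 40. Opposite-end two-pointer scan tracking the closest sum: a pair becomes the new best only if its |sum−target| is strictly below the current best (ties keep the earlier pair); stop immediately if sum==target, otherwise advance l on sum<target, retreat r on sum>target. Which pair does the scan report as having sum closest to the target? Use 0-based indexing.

pair (9, 31) with sum 40 (|Δ|=0)

l=0 r=16: -14+38=24 d=16 *, l++
l=1 r=16: -10+38=28 d=12 *, l++
l=2 r=16: -9+38=29 d=11 *, l++
l=3 r=16: -7+38=31 d=9 *, l++
l=4 r=16: -6+38=32 d=8 *, l++
l=5 r=16: -4+38=34 d=6 *, l++
l=6 r=16: -3+38=35 d=5 *, l++
l=7 r=16: 3+38=41 d=1 *, r--
l=7 r=15: 3+31=34 d=6, l++
l=8 r=15: 5+31=36 d=4, l++
l=9 r=15: 9+31=40 d=0 *, stop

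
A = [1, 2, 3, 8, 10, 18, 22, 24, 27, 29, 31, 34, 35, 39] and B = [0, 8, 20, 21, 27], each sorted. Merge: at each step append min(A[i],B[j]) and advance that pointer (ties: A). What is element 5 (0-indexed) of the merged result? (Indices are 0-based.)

i=0 j=0: A[i]=1>B[j]=0 take 0, j++
i=0 j=1: A[i]=1<=B[j]=8 take 1, i++
i=1 j=1: A[i]=2<=B[j]=8 take 2, i++
i=2 j=1: A[i]=3<=B[j]=8 take 3, i++
i=3 j=1: A[i]=8<=B[j]=8 take 8, i++
i=4 j=1: A[i]=10>B[j]=8 take 8, j++
i=4 j=2: A[i]=10<=B[j]=20 take 10, i++
i=5 j=2: A[i]=18<=B[j]=20 take 18, i++
i=6 j=2: A[i]=22>B[j]=20 take 20, j++
i=6 j=3: A[i]=22>B[j]=21 take 21, j++
i=6 j=4: A[i]=22<=B[j]=27 take 22, i++
i=7 j=4: A[i]=24<=B[j]=27 take 24, i++
i=8 j=4: A[i]=27<=B[j]=27 take 27, i++
i=9 j=4: A[i]=29>B[j]=27 take 27, j++
i=9 j=5: B done, take A[i]=29, i++
i=10 j=5: B done, take A[i]=31, i++
i=11 j=5: B done, take A[i]=34, i++
i=12 j=5: B done, take A[i]=35, i++
i=13 j=5: B done, take A[i]=39, i++

merged[5] = 8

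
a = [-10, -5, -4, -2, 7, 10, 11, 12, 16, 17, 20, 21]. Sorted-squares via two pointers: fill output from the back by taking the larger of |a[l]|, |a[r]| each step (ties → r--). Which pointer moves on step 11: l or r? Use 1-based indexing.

l=1 r=12: |-10|<=|21| out[12]=441, r--
l=1 r=11: |-10|<=|20| out[11]=400, r--
l=1 r=10: |-10|<=|17| out[10]=289, r--
l=1 r=9: |-10|<=|16| out[9]=256, r--
l=1 r=8: |-10|<=|12| out[8]=144, r--
l=1 r=7: |-10|<=|11| out[7]=121, r--
l=1 r=6: |-10|<=|10| out[6]=100, r--
l=1 r=5: |-10|>|7| out[5]=100, l++
l=2 r=5: |-5|<=|7| out[4]=49, r--
l=2 r=4: |-5|>|-2| out[3]=25, l++
l=3 r=4: |-4|>|-2| out[2]=16, l++

l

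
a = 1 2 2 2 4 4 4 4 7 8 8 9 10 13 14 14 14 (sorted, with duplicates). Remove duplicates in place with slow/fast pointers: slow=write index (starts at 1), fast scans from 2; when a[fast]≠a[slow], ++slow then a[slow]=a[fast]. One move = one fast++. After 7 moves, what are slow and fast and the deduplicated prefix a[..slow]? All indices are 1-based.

slow=1 fast=2: a[fast]=2≠a[slow]=1 write a[2]=2, slow++,fast++
slow=2 fast=3: a[fast]=2=a[slow] dup, fast++
slow=2 fast=4: a[fast]=2=a[slow] dup, fast++
slow=2 fast=5: a[fast]=4≠a[slow]=2 write a[3]=4, slow++,fast++
slow=3 fast=6: a[fast]=4=a[slow] dup, fast++
slow=3 fast=7: a[fast]=4=a[slow] dup, fast++
slow=3 fast=8: a[fast]=4=a[slow] dup, fast++

slow=3, fast=9, prefix=[1, 2, 4]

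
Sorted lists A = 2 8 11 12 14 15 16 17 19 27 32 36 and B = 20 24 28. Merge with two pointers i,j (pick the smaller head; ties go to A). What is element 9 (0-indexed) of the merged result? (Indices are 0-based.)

i=0 j=0: A[i]=2<=B[j]=20 take 2, i++
i=1 j=0: A[i]=8<=B[j]=20 take 8, i++
i=2 j=0: A[i]=11<=B[j]=20 take 11, i++
i=3 j=0: A[i]=12<=B[j]=20 take 12, i++
i=4 j=0: A[i]=14<=B[j]=20 take 14, i++
i=5 j=0: A[i]=15<=B[j]=20 take 15, i++
i=6 j=0: A[i]=16<=B[j]=20 take 16, i++
i=7 j=0: A[i]=17<=B[j]=20 take 17, i++
i=8 j=0: A[i]=19<=B[j]=20 take 19, i++
i=9 j=0: A[i]=27>B[j]=20 take 20, j++
i=9 j=1: A[i]=27>B[j]=24 take 24, j++
i=9 j=2: A[i]=27<=B[j]=28 take 27, i++
i=10 j=2: A[i]=32>B[j]=28 take 28, j++
i=10 j=3: B done, take A[i]=32, i++
i=11 j=3: B done, take A[i]=36, i++

merged[9] = 20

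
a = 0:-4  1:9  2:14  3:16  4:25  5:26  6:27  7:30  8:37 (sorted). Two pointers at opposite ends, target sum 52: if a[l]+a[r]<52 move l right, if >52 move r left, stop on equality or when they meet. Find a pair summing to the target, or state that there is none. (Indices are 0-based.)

l=0 r=8: -4+37=33 <52, l++
l=1 r=8: 9+37=46 <52, l++
l=2 r=8: 14+37=51 <52, l++
l=3 r=8: 16+37=53 >52, r--
l=3 r=7: 16+30=46 <52, l++
l=4 r=7: 25+30=55 >52, r--
l=4 r=6: 25+27=52, found

(25, 27)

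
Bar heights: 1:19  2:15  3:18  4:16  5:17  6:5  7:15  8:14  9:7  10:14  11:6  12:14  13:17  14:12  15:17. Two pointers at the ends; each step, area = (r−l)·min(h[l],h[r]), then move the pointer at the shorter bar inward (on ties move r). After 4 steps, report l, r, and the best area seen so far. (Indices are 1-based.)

l=1, r=11, best area=238

[1,15] min(19,17)*14=238 best=238 * → r--
[1,14] min(19,12)*13=156 best=238 → r--
[1,13] min(19,17)*12=204 best=238 → r--
[1,12] min(19,14)*11=154 best=238 → r--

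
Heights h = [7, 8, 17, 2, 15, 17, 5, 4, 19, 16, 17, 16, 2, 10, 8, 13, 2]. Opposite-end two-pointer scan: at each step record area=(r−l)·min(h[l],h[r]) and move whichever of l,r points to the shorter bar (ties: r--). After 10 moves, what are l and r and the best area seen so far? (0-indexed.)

[0,16] min(7,2)*16=32 best=32 * → r--
[0,15] min(7,13)*15=105 best=105 * → l++
[1,15] min(8,13)*14=112 best=112 * → l++
[2,15] min(17,13)*13=169 best=169 * → r--
[2,14] min(17,8)*12=96 best=169 → r--
[2,13] min(17,10)*11=110 best=169 → r--
[2,12] min(17,2)*10=20 best=169 → r--
[2,11] min(17,16)*9=144 best=169 → r--
[2,10] min(17,17)*8=136 best=169 → r--
[2,9] min(17,16)*7=112 best=169 → r--

l=2, r=8, best area=169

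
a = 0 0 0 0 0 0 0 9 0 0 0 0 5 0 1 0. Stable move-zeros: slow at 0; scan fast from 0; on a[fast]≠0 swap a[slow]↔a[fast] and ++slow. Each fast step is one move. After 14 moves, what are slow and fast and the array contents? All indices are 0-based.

slow=2, fast=14, a=[9, 5, 0, 0, 0, 0, 0, 0, 0, 0, 0, 0, 0, 0, 1, 0]

slow=0 fast=0: a[fast]=0, fast++
slow=0 fast=1: a[fast]=0, fast++
slow=0 fast=2: a[fast]=0, fast++
slow=0 fast=3: a[fast]=0, fast++
slow=0 fast=4: a[fast]=0, fast++
slow=0 fast=5: a[fast]=0, fast++
slow=0 fast=6: a[fast]=0, fast++
slow=0 fast=7: a[fast]=9≠0 swap→a[0]=9, slow++,fast++
slow=1 fast=8: a[fast]=0, fast++
slow=1 fast=9: a[fast]=0, fast++
slow=1 fast=10: a[fast]=0, fast++
slow=1 fast=11: a[fast]=0, fast++
slow=1 fast=12: a[fast]=5≠0 swap→a[1]=5, slow++,fast++
slow=2 fast=13: a[fast]=0, fast++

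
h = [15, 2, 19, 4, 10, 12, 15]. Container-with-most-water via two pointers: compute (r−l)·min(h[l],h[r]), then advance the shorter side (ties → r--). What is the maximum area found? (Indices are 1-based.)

[1,7] min(15,15)*6=90 best=90 * → r--
[1,6] min(15,12)*5=60 best=90 → r--
[1,5] min(15,10)*4=40 best=90 → r--
[1,4] min(15,4)*3=12 best=90 → r--
[1,3] min(15,19)*2=30 best=90 → l++
[2,3] min(2,19)*1=2 best=90 → l++

max area = 90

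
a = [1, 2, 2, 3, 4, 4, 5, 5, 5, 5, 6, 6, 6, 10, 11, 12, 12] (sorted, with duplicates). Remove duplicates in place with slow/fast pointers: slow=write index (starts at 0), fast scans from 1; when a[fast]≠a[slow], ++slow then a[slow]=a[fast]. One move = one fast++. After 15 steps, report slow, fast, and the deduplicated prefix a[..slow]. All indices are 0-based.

slow=8, fast=16, prefix=[1, 2, 3, 4, 5, 6, 10, 11, 12]

(s=0,f=1) a[fast]=2≠a[slow]=1 write a[1]=2 → slow++,fast++
(s=1,f=2) a[fast]=2=a[slow] dup → fast++
(s=1,f=3) a[fast]=3≠a[slow]=2 write a[2]=3 → slow++,fast++
(s=2,f=4) a[fast]=4≠a[slow]=3 write a[3]=4 → slow++,fast++
(s=3,f=5) a[fast]=4=a[slow] dup → fast++
(s=3,f=6) a[fast]=5≠a[slow]=4 write a[4]=5 → slow++,fast++
(s=4,f=7) a[fast]=5=a[slow] dup → fast++
(s=4,f=8) a[fast]=5=a[slow] dup → fast++
(s=4,f=9) a[fast]=5=a[slow] dup → fast++
(s=4,f=10) a[fast]=6≠a[slow]=5 write a[5]=6 → slow++,fast++
(s=5,f=11) a[fast]=6=a[slow] dup → fast++
(s=5,f=12) a[fast]=6=a[slow] dup → fast++
(s=5,f=13) a[fast]=10≠a[slow]=6 write a[6]=10 → slow++,fast++
(s=6,f=14) a[fast]=11≠a[slow]=10 write a[7]=11 → slow++,fast++
(s=7,f=15) a[fast]=12≠a[slow]=11 write a[8]=12 → slow++,fast++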